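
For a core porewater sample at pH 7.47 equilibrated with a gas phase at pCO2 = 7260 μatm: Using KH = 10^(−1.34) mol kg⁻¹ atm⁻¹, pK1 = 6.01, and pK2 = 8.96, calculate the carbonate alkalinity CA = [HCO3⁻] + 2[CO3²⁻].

[CO2*] = KH · pCO2 = 10^(−1.34) × 7260×10^-6 = 3.318×10^-4 mol/kg
α₀ = 1/(1 + K1/[H⁺] + K1K2/[H⁺]²) = 1/(1 + 10^+1.46 + 10^-0.03) = 0.03250
DIC = [CO2*]/α₀ = 3.318×10^-4 / 0.03250 = 10.21 mmol/kg
CA = (α₁ + 2α₂)·DIC = (0.9372 + 2×0.03033) × 10.21 = 10.2 mmol/kg

CA = 10.2 mmol/kg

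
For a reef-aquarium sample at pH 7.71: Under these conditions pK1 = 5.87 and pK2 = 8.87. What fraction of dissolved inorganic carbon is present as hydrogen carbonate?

α₁ = 1 / (1 + [H⁺]/K1 + K2/[H⁺]) = 1 / (1 + 10^-1.84 + 10^-1.16)
   = 1 / (1 + 0.014454 + 0.069183) = 1/1.0836 = 0.9228

α₁ = 0.923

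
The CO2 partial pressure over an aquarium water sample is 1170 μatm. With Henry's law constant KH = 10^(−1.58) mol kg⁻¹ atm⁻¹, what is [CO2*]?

KH = 10^(−1.58) = 2.630×10^-2 mol kg⁻¹ atm⁻¹
[CO2*] = KH · pCO2 = 2.630×10^-2 × 1170×10^-6 atm = 3.08×10^-5 mol/kg

[CO2*] = 30.8 μmol/kg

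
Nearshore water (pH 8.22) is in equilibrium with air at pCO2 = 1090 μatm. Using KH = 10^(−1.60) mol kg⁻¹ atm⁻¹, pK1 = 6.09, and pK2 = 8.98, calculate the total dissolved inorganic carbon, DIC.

DIC = 4.36 mmol/kg

[CO2*] = KH · pCO2 = 10^(−1.60) × 1090×10^-6 = 2.738×10^-5 mol/kg
α₀ = 1/(1 + K1/[H⁺] + K1K2/[H⁺]²) = 1/(1 + 10^+2.13 + 10^+1.37) = 0.006276
DIC = [CO2*]/α₀ = 2.738×10^-5 / 0.006276 = 4.36 mmol/kg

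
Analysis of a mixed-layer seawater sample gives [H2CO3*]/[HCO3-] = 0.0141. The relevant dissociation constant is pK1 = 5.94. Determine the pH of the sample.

pH = 7.79

From K1 = [H⁺][HCO3-]/[H2CO3*]:  pH = pK1 − log₁₀([H2CO3*]/[HCO3-])
log₁₀(0.0141) = -1.851
pH = 5.94 − (-1.851) = 7.79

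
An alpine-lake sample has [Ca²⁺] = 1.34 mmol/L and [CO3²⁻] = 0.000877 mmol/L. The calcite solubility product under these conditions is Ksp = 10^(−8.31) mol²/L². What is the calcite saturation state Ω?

Ω = 0.240

Ksp = 10^(−8.31) = 4.898×10^-9
Ω = [Ca²⁺][CO3²⁻]/Ksp = (1.34×10^-3)(0.000877×10^-3) / 4.898×10^-9 = 0.240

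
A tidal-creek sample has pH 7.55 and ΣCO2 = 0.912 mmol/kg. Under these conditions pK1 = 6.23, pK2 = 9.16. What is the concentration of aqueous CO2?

α₀ = 1 / (1 + K1/[H⁺] + K1K2/[H⁺]²) = 1 / (1 + 10^+1.32 + 10^-0.29)
   = 1 / (1 + 20.893 + 0.51286) = 1/22.406 = 0.04463
[CO2*] = α₀ × DIC = 0.04463 × 0.912 = 0.0407 mmol/kg

[CO2*] = 0.0407 mmol/kg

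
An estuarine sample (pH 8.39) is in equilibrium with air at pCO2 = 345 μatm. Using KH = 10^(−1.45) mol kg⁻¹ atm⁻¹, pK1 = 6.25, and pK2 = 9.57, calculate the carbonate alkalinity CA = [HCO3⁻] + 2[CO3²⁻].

CA = 1.91 mmol/kg

[CO2*] = KH · pCO2 = 10^(−1.45) × 345×10^-6 = 1.224×10^-5 mol/kg
α₀ = 1/(1 + K1/[H⁺] + K1K2/[H⁺]²) = 1/(1 + 10^+2.14 + 10^+0.96) = 0.006750
DIC = [CO2*]/α₀ = 1.224×10^-5 / 0.006750 = 1.814 mmol/kg
CA = (α₁ + 2α₂)·DIC = (0.9317 + 2×0.06156) × 1.814 = 1.91 mmol/kg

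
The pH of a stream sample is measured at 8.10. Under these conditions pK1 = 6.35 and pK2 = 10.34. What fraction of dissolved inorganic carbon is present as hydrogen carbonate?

α₁ = 0.977

α₁ = 1 / (1 + [H⁺]/K1 + K2/[H⁺]) = 1 / (1 + 10^-1.75 + 10^-2.24)
   = 1 / (1 + 0.017783 + 0.0057544) = 1/1.0235 = 0.9770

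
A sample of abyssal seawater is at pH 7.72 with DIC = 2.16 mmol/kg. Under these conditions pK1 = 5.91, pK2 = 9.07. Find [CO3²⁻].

[CO3²⁻] = 0.0910 mmol/kg

α₂ = 1 / (1 + [H⁺]/K2 + [H⁺]²/(K1K2)) = 1 / (1 + 10^+1.35 + 10^-0.46)
   = 1 / (1 + 22.387 + 0.34674) = 1/23.734 = 0.04213
[CO3²⁻] = α₂ × DIC = 0.04213 × 2.16 = 0.0910 mmol/kg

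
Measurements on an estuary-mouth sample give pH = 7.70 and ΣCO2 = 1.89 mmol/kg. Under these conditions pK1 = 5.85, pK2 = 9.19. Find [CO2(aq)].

α₀ = 1 / (1 + K1/[H⁺] + K1K2/[H⁺]²) = 1 / (1 + 10^+1.85 + 10^+0.36)
   = 1 / (1 + 70.795 + 2.2909) = 1/74.085 = 0.01350
[CO2*] = α₀ × DIC = 0.01350 × 1.89 = 0.0255 mmol/kg

[CO2*] = 0.0255 mmol/kg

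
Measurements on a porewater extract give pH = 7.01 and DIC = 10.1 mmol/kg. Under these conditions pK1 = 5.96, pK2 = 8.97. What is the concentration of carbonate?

[CO3²⁻] = 0.101 mmol/kg

α₂ = 1 / (1 + [H⁺]/K2 + [H⁺]²/(K1K2)) = 1 / (1 + 10^+1.96 + 10^+0.91)
   = 1 / (1 + 91.201 + 8.1283) = 1/100.33 = 0.009967
[CO3²⁻] = α₂ × DIC = 0.009967 × 10.1 = 0.101 mmol/kg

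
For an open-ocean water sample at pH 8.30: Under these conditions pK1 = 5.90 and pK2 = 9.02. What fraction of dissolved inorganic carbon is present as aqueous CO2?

α₀ = 0.00333

α₀ = 1 / (1 + K1/[H⁺] + K1K2/[H⁺]²) = 1 / (1 + 10^+2.40 + 10^+1.68)
   = 1 / (1 + 251.19 + 47.863) = 1/300.05 = 0.003333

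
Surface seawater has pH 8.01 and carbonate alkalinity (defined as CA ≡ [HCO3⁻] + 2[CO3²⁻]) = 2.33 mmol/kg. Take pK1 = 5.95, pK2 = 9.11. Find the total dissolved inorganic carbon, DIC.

CA = [HCO3⁻] + 2[CO3²⁻] = (α₁ + 2α₂)·DIC
At pH 8.01: [H⁺]/K1 = 10^-2.06 = 0.0087096, K2/[H⁺] = 10^-1.10 = 0.079433
α₁ = 1/(1 + 0.0087096 + 0.079433) = 1/1.0881 = 0.9190; α₂ = α₁·K2/[H⁺] = 0.07300
α₁ + 2α₂ = 1.0650
DIC = CA / (α₁ + 2α₂) = 2.33 / 1.0650 = 2.19 mmol/kg

DIC = 2.19 mmol/kg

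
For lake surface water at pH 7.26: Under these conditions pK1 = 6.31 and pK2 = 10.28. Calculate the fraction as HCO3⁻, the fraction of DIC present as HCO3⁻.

α₁ = 0.898

α₁ = 1 / (1 + [H⁺]/K1 + K2/[H⁺]) = 1 / (1 + 10^-0.95 + 10^-3.02)
   = 1 / (1 + 0.11220 + 0.00095499) = 1/1.1132 = 0.8983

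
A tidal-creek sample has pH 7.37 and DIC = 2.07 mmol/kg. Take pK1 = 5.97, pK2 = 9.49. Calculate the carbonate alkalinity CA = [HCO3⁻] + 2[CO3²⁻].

CA = 2.01 mmol/kg

CA = [HCO3⁻] + 2[CO3²⁻] = (α₁ + 2α₂)·DIC
At pH 7.37: [H⁺]/K1 = 10^-1.40 = 0.039811, K2/[H⁺] = 10^-2.12 = 0.0075858
α₁ = 1/(1 + 0.039811 + 0.0075858) = 1/1.0474 = 0.9547; α₂ = α₁·K2/[H⁺] = 0.007243
α₁ + 2α₂ = 0.9692
CA = 0.9692 × 2.07 = 2.01 mmol/kg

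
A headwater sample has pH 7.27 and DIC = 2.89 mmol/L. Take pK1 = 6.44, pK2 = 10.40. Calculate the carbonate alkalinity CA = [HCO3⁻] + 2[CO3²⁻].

CA = [HCO3⁻] + 2[CO3²⁻] = (α₁ + 2α₂)·DIC
At pH 7.27: [H⁺]/K1 = 10^-0.83 = 0.14791, K2/[H⁺] = 10^-3.13 = 0.00074131
α₁ = 1/(1 + 0.14791 + 0.00074131) = 1/1.1487 = 0.8706; α₂ = α₁·K2/[H⁺] = 0.0006454
α₁ + 2α₂ = 0.8719
CA = 0.8719 × 2.89 = 2.52 mmol/L

CA = 2.52 mmol/L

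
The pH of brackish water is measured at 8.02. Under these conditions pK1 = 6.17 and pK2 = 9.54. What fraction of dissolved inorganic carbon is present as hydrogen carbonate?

α₁ = 1 / (1 + [H⁺]/K1 + K2/[H⁺]) = 1 / (1 + 10^-1.85 + 10^-1.52)
   = 1 / (1 + 0.014125 + 0.030200) = 1/1.0443 = 0.9576

α₁ = 0.958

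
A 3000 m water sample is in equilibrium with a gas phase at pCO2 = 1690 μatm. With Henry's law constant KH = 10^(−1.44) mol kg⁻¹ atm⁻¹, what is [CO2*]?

[CO2*] = 61.4 μmol/kg

KH = 10^(−1.44) = 3.631×10^-2 mol kg⁻¹ atm⁻¹
[CO2*] = KH · pCO2 = 3.631×10^-2 × 1690×10^-6 atm = 6.14×10^-5 mol/kg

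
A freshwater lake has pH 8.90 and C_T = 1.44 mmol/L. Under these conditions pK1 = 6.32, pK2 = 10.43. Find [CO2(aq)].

α₀ = 1 / (1 + K1/[H⁺] + K1K2/[H⁺]²) = 1 / (1 + 10^+2.58 + 10^+1.05)
   = 1 / (1 + 380.19 + 11.220) = 1/392.41 = 0.002548
[CO2*] = α₀ × DIC = 0.002548 × 1.44 = 0.00367 mmol/L = 3.67 μmol/L

[CO2*] = 3.67 μmol/L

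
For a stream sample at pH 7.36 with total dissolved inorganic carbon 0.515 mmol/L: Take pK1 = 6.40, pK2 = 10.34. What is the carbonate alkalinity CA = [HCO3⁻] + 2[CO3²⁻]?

CA = [HCO3⁻] + 2[CO3²⁻] = (α₁ + 2α₂)·DIC
At pH 7.36: [H⁺]/K1 = 10^-0.96 = 0.10965, K2/[H⁺] = 10^-2.98 = 0.0010471
α₁ = 1/(1 + 0.10965 + 0.0010471) = 1/1.1107 = 0.9003; α₂ = α₁·K2/[H⁺] = 0.0009428
α₁ + 2α₂ = 0.9022
CA = 0.9022 × 0.515 = 0.465 mmol/L

CA = 0.465 mmol/L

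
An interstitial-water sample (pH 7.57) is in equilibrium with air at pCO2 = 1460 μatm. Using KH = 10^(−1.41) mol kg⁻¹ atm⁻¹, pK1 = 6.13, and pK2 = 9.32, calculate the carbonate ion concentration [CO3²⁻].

[CO3²⁻] = 0.0278 mmol/kg

[CO2*] = KH · pCO2 = 10^(−1.41) × 1460×10^-6 = 5.680×10^-5 mol/kg
α₀ = 1/(1 + K1/[H⁺] + K1K2/[H⁺]²) = 1/(1 + 10^+1.44 + 10^-0.31) = 0.03444
DIC = [CO2*]/α₀ = 5.680×10^-5 / 0.03444 = 1.649 mmol/kg
[CO3²⁻] = α₂·DIC; α₂ = 0.01687, so [CO3²⁻] = 0.01687 × 1.649 = 0.0278 mmol/kg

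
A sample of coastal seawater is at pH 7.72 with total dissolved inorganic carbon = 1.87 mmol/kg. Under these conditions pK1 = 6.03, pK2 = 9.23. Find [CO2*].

α₀ = 1 / (1 + K1/[H⁺] + K1K2/[H⁺]²) = 1 / (1 + 10^+1.69 + 10^+0.18)
   = 1 / (1 + 48.978 + 1.5136) = 1/51.491 = 0.01942
[CO2*] = α₀ × DIC = 0.01942 × 1.87 = 0.0363 mmol/kg

[CO2*] = 0.0363 mmol/kg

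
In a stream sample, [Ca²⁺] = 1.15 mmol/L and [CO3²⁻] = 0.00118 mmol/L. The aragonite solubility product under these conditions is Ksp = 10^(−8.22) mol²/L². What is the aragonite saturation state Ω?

Ksp = 10^(−8.22) = 6.026×10^-9
Ω = [Ca²⁺][CO3²⁻]/Ksp = (1.15×10^-3)(0.00118×10^-3) / 6.026×10^-9 = 0.225

Ω = 0.225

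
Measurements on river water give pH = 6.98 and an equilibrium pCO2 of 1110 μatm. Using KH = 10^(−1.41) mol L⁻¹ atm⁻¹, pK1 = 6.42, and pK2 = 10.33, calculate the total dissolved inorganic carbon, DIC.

DIC = 0.200 mmol/L

[CO2*] = KH · pCO2 = 10^(−1.41) × 1110×10^-6 = 4.318×10^-5 mol/L
α₀ = 1/(1 + K1/[H⁺] + K1K2/[H⁺]²) = 1/(1 + 10^+0.56 + 10^-2.79) = 0.2159
DIC = [CO2*]/α₀ = 4.318×10^-5 / 0.2159 = 0.200 mmol/L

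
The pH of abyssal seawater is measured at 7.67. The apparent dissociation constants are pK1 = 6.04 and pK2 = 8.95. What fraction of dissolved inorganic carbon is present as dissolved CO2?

α₀ = 1 / (1 + K1/[H⁺] + K1K2/[H⁺]²) = 1 / (1 + 10^+1.63 + 10^+0.35)
   = 1 / (1 + 42.658 + 2.2387) = 1/45.897 = 0.02179

α₀ = 0.0218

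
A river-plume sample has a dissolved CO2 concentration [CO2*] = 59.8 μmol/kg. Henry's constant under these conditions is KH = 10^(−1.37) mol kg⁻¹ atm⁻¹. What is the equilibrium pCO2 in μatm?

KH = 10^(−1.37) = 4.266×10^-2 mol kg⁻¹ atm⁻¹
pCO2 = [CO2*]/KH = 59.8×10^-6 / 4.266×10^-2 = 1.40×10^-3 atm = 1400 μatm

pCO2 = 1400 μatm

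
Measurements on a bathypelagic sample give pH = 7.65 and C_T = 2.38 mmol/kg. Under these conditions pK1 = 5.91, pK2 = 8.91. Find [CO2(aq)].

α₀ = 1 / (1 + K1/[H⁺] + K1K2/[H⁺]²) = 1 / (1 + 10^+1.74 + 10^+0.48)
   = 1 / (1 + 54.954 + 3.0200) = 1/58.974 = 0.01696
[CO2*] = α₀ × DIC = 0.01696 × 2.38 = 0.0404 mmol/kg

[CO2*] = 0.0404 mmol/kg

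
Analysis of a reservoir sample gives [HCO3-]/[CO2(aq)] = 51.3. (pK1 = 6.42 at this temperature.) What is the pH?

From K1 = [H⁺][HCO3-]/[CO2(aq)]:  pH = pK1 + log₁₀([HCO3-]/[CO2(aq)])
log₁₀(51.3) = +1.710
pH = 6.42 + (+1.710) = 8.13

pH = 8.13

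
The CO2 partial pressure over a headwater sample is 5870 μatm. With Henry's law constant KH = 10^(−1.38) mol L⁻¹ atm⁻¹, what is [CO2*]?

KH = 10^(−1.38) = 4.169×10^-2 mol L⁻¹ atm⁻¹
[CO2*] = KH · pCO2 = 4.169×10^-2 × 5870×10^-6 atm = 2.45×10^-4 mol/L

[CO2*] = 245 μmol/L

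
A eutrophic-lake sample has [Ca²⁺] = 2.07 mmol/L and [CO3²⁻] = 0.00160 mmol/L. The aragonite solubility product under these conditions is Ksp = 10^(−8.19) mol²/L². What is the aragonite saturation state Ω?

Ksp = 10^(−8.19) = 6.457×10^-9
Ω = [Ca²⁺][CO3²⁻]/Ksp = (2.07×10^-3)(0.00160×10^-3) / 6.457×10^-9 = 0.513

Ω = 0.513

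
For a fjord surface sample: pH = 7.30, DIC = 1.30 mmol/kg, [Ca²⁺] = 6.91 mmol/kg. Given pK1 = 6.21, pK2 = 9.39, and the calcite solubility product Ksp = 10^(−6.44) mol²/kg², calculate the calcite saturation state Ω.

α₂ = 1 / (1 + [H⁺]/K2 + [H⁺]²/(K1K2)) = 1 / (1 + 10^+2.09 + 10^+1.00)
   = 1 / (1 + 123.03 + 10.000) = 1/134.03 = 0.007461
[CO3²⁻] = α₂ × DIC = 0.007461 × 1.30 = 0.009700 mmol/kg = 9.700 μmol/kg
Ksp = 10^(−6.44) = 3.631×10^-7
Ω = [Ca²⁺][CO3²⁻]/Ksp = (6.91×10^-3)(9.700×10^-6) / 3.631×10^-7 = 0.185

Ω = 0.185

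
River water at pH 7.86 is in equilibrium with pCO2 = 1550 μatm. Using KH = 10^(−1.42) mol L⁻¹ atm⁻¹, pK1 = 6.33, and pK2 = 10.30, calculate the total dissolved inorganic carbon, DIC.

[CO2*] = KH · pCO2 = 10^(−1.42) × 1550×10^-6 = 5.893×10^-5 mol/L
α₀ = 1/(1 + K1/[H⁺] + K1K2/[H⁺]²) = 1/(1 + 10^+1.53 + 10^-0.91) = 0.02857
DIC = [CO2*]/α₀ = 5.893×10^-5 / 0.02857 = 2.06 mmol/L

DIC = 2.06 mmol/L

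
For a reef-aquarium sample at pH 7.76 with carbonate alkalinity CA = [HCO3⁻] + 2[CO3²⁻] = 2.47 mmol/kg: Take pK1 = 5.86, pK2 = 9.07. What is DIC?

CA = [HCO3⁻] + 2[CO3²⁻] = (α₁ + 2α₂)·DIC
At pH 7.76: [H⁺]/K1 = 10^-1.90 = 0.012589, K2/[H⁺] = 10^-1.31 = 0.048978
α₁ = 1/(1 + 0.012589 + 0.048978) = 1/1.0616 = 0.9420; α₂ = α₁·K2/[H⁺] = 0.04614
α₁ + 2α₂ = 1.0343
DIC = CA / (α₁ + 2α₂) = 2.47 / 1.0343 = 2.39 mmol/kg

DIC = 2.39 mmol/kg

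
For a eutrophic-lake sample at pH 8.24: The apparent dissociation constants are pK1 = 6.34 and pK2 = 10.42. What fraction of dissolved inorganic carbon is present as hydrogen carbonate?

α₁ = 0.981

α₁ = 1 / (1 + [H⁺]/K1 + K2/[H⁺]) = 1 / (1 + 10^-1.90 + 10^-2.18)
   = 1 / (1 + 0.012589 + 0.0066069) = 1/1.0192 = 0.9812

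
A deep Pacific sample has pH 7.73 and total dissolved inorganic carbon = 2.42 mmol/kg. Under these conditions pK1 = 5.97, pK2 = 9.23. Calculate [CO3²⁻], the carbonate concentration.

α₂ = 1 / (1 + [H⁺]/K2 + [H⁺]²/(K1K2)) = 1 / (1 + 10^+1.50 + 10^-0.26)
   = 1 / (1 + 31.623 + 0.54954) = 1/33.172 = 0.03015
[CO3²⁻] = α₂ × DIC = 0.03015 × 2.42 = 0.0730 mmol/kg

[CO3²⁻] = 0.0730 mmol/kg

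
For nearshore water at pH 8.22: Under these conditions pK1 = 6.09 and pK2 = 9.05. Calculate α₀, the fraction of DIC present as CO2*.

α₀ = 1 / (1 + K1/[H⁺] + K1K2/[H⁺]²) = 1 / (1 + 10^+2.13 + 10^+1.30)
   = 1 / (1 + 134.90 + 19.953) = 1/155.85 = 0.006416

α₀ = 0.00642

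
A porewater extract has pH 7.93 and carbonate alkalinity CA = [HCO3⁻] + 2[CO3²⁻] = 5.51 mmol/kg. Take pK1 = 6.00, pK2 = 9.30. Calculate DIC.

DIC = 5.35 mmol/kg

CA = [HCO3⁻] + 2[CO3²⁻] = (α₁ + 2α₂)·DIC
At pH 7.93: [H⁺]/K1 = 10^-1.93 = 0.011749, K2/[H⁺] = 10^-1.37 = 0.042658
α₁ = 1/(1 + 0.011749 + 0.042658) = 1/1.0544 = 0.9484; α₂ = α₁·K2/[H⁺] = 0.04046
α₁ + 2α₂ = 1.0293
DIC = CA / (α₁ + 2α₂) = 5.51 / 1.0293 = 5.35 mmol/kg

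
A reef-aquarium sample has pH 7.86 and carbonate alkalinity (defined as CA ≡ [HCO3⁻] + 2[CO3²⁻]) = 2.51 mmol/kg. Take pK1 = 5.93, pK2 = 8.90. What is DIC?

CA = [HCO3⁻] + 2[CO3²⁻] = (α₁ + 2α₂)·DIC
At pH 7.86: [H⁺]/K1 = 10^-1.93 = 0.011749, K2/[H⁺] = 10^-1.04 = 0.091201
α₁ = 1/(1 + 0.011749 + 0.091201) = 1/1.1030 = 0.9067; α₂ = α₁·K2/[H⁺] = 0.08269
α₁ + 2α₂ = 1.0720
DIC = CA / (α₁ + 2α₂) = 2.51 / 1.0720 = 2.34 mmol/kg

DIC = 2.34 mmol/kg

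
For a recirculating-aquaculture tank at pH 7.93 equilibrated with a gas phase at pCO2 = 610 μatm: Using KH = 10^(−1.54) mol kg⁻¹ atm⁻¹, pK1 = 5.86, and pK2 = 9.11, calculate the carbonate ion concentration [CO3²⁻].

[CO2*] = KH · pCO2 = 10^(−1.54) × 610×10^-6 = 1.759×10^-5 mol/kg
α₀ = 1/(1 + K1/[H⁺] + K1K2/[H⁺]²) = 1/(1 + 10^+2.07 + 10^+0.89) = 0.007921
DIC = [CO2*]/α₀ = 1.759×10^-5 / 0.007921 = 2.221 mmol/kg
[CO3²⁻] = α₂·DIC; α₂ = 0.06148, so [CO3²⁻] = 0.06148 × 2.221 = 0.137 mmol/kg

[CO3²⁻] = 0.137 mmol/kg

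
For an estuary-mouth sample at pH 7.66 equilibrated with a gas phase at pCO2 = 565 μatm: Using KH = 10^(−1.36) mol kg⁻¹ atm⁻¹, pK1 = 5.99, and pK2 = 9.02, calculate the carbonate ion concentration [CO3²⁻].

[CO2*] = KH · pCO2 = 10^(−1.36) × 565×10^-6 = 2.466×10^-5 mol/kg
α₀ = 1/(1 + K1/[H⁺] + K1K2/[H⁺]²) = 1/(1 + 10^+1.67 + 10^+0.31) = 0.02007
DIC = [CO2*]/α₀ = 2.466×10^-5 / 0.02007 = 1.229 mmol/kg
[CO3²⁻] = α₂·DIC; α₂ = 0.04099, so [CO3²⁻] = 0.04099 × 1.229 = 0.0504 mmol/kg

[CO3²⁻] = 0.0504 mmol/kg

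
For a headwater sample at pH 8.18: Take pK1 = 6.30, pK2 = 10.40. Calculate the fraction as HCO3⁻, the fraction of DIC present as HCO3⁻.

α₁ = 0.981

α₁ = 1 / (1 + [H⁺]/K1 + K2/[H⁺]) = 1 / (1 + 10^-1.88 + 10^-2.22)
   = 1 / (1 + 0.013183 + 0.0060256) = 1/1.0192 = 0.9812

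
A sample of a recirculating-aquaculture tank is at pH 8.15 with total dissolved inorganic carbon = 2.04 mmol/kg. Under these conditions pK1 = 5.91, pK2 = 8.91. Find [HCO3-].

[HCO3⁻] = 1.73 mmol/kg

α₁ = 1 / (1 + [H⁺]/K1 + K2/[H⁺]) = 1 / (1 + 10^-2.24 + 10^-0.76)
   = 1 / (1 + 0.0057544 + 0.17378) = 1/1.1795 = 0.8478
[HCO3⁻] = α₁ × DIC = 0.8478 × 2.04 = 1.73 mmol/kg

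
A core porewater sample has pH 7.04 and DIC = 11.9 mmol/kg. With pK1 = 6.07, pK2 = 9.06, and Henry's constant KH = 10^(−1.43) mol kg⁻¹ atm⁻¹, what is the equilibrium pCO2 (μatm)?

α₀ = 1 / (1 + K1/[H⁺] + K1K2/[H⁺]²) = 1 / (1 + 10^+0.97 + 10^-1.05)
   = 1 / (1 + 9.3325 + 0.089125) = 1/10.422 = 0.09595
[CO2*] = α₀ × DIC = 0.09595 × 11.9 = 1.142 mmol/kg
pCO2 = [CO2*]/KH = 1.142×10^-3 / 3.715×10^-2 = 3.07×10^4 μatm

pCO2 = 3.07×10^4 μatm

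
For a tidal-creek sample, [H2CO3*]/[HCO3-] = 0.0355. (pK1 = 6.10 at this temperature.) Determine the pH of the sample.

From K1 = [H⁺][HCO3-]/[H2CO3*]:  pH = pK1 − log₁₀([H2CO3*]/[HCO3-])
log₁₀(0.0355) = -1.450
pH = 6.10 − (-1.450) = 7.55

pH = 7.55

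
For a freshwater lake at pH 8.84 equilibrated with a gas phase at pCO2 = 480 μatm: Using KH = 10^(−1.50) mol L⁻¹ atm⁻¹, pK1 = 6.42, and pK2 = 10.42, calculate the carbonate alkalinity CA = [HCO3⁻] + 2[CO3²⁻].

[CO2*] = KH · pCO2 = 10^(−1.50) × 480×10^-6 = 1.518×10^-5 mol/L
α₀ = 1/(1 + K1/[H⁺] + K1K2/[H⁺]²) = 1/(1 + 10^+2.42 + 10^+0.84) = 0.003691
DIC = [CO2*]/α₀ = 1.518×10^-5 / 0.003691 = 4.113 mmol/L
CA = (α₁ + 2α₂)·DIC = (0.9708 + 2×0.02553) × 4.113 = 4.20 mmol/L

CA = 4.20 mmol/L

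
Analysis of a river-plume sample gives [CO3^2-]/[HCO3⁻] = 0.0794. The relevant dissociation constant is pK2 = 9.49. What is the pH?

From K2 = [H⁺][CO3^2-]/[HCO3⁻]:  pH = pK2 + log₁₀([CO3^2-]/[HCO3⁻])
log₁₀(0.0794) = -1.100
pH = 9.49 + (-1.100) = 8.39

pH = 8.39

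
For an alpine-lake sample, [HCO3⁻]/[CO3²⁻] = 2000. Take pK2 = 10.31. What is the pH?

pH = 7.01

From K2 = [H⁺][CO3²⁻]/[HCO3⁻]:  pH = pK2 − log₁₀([HCO3⁻]/[CO3²⁻])
log₁₀(2000) = +3.301
pH = 10.31 − (+3.301) = 7.01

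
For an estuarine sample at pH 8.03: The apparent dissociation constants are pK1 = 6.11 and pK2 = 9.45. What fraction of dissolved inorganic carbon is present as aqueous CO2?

α₀ = 0.0114

α₀ = 1 / (1 + K1/[H⁺] + K1K2/[H⁺]²) = 1 / (1 + 10^+1.92 + 10^+0.50)
   = 1 / (1 + 83.176 + 3.1623) = 1/87.339 = 0.01145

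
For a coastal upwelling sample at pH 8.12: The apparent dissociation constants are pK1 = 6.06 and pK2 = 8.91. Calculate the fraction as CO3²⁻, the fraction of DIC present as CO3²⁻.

α₂ = 0.139

α₂ = 1 / (1 + [H⁺]/K2 + [H⁺]²/(K1K2)) = 1 / (1 + 10^+0.79 + 10^-1.27)
   = 1 / (1 + 6.1660 + 0.053703) = 1/7.2197 = 0.1385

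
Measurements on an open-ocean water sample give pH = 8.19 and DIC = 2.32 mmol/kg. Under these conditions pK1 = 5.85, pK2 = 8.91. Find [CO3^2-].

[CO3²⁻] = 0.370 mmol/kg

α₂ = 1 / (1 + [H⁺]/K2 + [H⁺]²/(K1K2)) = 1 / (1 + 10^+0.72 + 10^-1.62)
   = 1 / (1 + 5.2481 + 0.023988) = 1/6.2721 = 0.1594
[CO3²⁻] = α₂ × DIC = 0.1594 × 2.32 = 0.370 mmol/kg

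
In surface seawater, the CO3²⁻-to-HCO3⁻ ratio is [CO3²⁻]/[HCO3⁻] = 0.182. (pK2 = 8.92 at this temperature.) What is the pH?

pH = 8.18

From K2 = [H⁺][CO3²⁻]/[HCO3⁻]:  pH = pK2 + log₁₀([CO3²⁻]/[HCO3⁻])
log₁₀(0.182) = -0.740
pH = 8.92 + (-0.740) = 8.18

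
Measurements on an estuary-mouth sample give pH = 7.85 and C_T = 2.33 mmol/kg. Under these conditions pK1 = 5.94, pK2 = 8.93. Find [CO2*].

α₀ = 1 / (1 + K1/[H⁺] + K1K2/[H⁺]²) = 1 / (1 + 10^+1.91 + 10^+0.83)
   = 1 / (1 + 81.283 + 6.7608) = 1/89.044 = 0.01123
[CO2*] = α₀ × DIC = 0.01123 × 2.33 = 0.0262 mmol/kg

[CO2*] = 0.0262 mmol/kg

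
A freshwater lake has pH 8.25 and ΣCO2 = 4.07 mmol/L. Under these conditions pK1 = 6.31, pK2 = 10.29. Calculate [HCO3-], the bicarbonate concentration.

α₁ = 1 / (1 + [H⁺]/K1 + K2/[H⁺]) = 1 / (1 + 10^-1.94 + 10^-2.04)
   = 1 / (1 + 0.011482 + 0.0091201) = 1/1.0206 = 0.9798
[HCO3⁻] = α₁ × DIC = 0.9798 × 4.07 = 3.99 mmol/L

[HCO3⁻] = 3.99 mmol/L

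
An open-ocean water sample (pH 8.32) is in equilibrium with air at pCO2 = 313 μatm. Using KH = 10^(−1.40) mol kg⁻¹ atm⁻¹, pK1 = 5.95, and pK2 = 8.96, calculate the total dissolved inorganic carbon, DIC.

DIC = 3.60 mmol/kg

[CO2*] = KH · pCO2 = 10^(−1.40) × 313×10^-6 = 1.246×10^-5 mol/kg
α₀ = 1/(1 + K1/[H⁺] + K1K2/[H⁺]²) = 1/(1 + 10^+2.37 + 10^+1.73) = 0.003459
DIC = [CO2*]/α₀ = 1.246×10^-5 / 0.003459 = 3.60 mmol/kg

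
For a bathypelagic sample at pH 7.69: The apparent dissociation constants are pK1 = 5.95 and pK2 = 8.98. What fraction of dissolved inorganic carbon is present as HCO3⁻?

α₁ = 0.935

α₁ = 1 / (1 + [H⁺]/K1 + K2/[H⁺]) = 1 / (1 + 10^-1.74 + 10^-1.29)
   = 1 / (1 + 0.018197 + 0.051286) = 1/1.0695 = 0.9350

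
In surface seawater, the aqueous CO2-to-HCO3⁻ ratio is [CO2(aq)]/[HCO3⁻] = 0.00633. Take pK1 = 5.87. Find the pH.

From K1 = [H⁺][HCO3⁻]/[CO2(aq)]:  pH = pK1 − log₁₀([CO2(aq)]/[HCO3⁻])
log₁₀(0.00633) = -2.199
pH = 5.87 − (-2.199) = 8.07

pH = 8.07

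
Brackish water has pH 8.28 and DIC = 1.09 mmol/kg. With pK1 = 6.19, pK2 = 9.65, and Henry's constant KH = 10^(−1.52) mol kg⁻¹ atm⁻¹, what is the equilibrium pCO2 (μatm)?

pCO2 = 279 μatm

α₀ = 1 / (1 + K1/[H⁺] + K1K2/[H⁺]²) = 1 / (1 + 10^+2.09 + 10^+0.72)
   = 1 / (1 + 123.03 + 5.2481) = 1/129.27 = 0.007735
[CO2*] = α₀ × DIC = 0.007735 × 1.09 = 0.008432 mmol/kg = 8.432 μmol/kg
pCO2 = [CO2*]/KH = 8.432×10^-6 / 3.020×10^-2 = 279 μatm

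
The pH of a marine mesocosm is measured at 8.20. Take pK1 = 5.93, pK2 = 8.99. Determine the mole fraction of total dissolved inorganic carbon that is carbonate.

α₂ = 0.139

α₂ = 1 / (1 + [H⁺]/K2 + [H⁺]²/(K1K2)) = 1 / (1 + 10^+0.79 + 10^-1.48)
   = 1 / (1 + 6.1660 + 0.033113) = 1/7.1991 = 0.1389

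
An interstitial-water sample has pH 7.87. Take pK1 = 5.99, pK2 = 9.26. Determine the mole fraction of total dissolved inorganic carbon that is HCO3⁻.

α₁ = 1 / (1 + [H⁺]/K1 + K2/[H⁺]) = 1 / (1 + 10^-1.88 + 10^-1.39)
   = 1 / (1 + 0.013183 + 0.040738) = 1/1.0539 = 0.9488

α₁ = 0.949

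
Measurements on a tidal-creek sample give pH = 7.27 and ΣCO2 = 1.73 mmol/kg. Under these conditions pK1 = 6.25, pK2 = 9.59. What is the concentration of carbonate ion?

[CO3²⁻] = 7.53 μmol/kg

α₂ = 1 / (1 + [H⁺]/K2 + [H⁺]²/(K1K2)) = 1 / (1 + 10^+2.32 + 10^+1.30)
   = 1 / (1 + 208.93 + 19.953) = 1/229.88 = 0.004350
[CO3²⁻] = α₂ × DIC = 0.004350 × 1.73 = 0.00753 mmol/kg = 7.53 μmol/kg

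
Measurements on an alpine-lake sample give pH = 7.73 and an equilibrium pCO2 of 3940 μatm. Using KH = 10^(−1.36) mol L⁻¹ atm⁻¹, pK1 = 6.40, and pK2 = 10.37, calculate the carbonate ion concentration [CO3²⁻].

[CO3²⁻] = 8.42 μmol/L

[CO2*] = KH · pCO2 = 10^(−1.36) × 3940×10^-6 = 1.720×10^-4 mol/L
α₀ = 1/(1 + K1/[H⁺] + K1K2/[H⁺]²) = 1/(1 + 10^+1.33 + 10^-1.31) = 0.04459
DIC = [CO2*]/α₀ = 1.720×10^-4 / 0.04459 = 3.857 mmol/L
[CO3²⁻] = α₂·DIC; α₂ = 0.002184, so [CO3²⁻] = 0.002184 × 3.857 = 0.00842 mmol/L = 8.42 μmol/L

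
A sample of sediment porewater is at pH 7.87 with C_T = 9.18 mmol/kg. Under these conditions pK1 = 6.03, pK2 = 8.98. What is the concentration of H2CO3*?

[CO2*] = 0.122 mmol/kg

α₀ = 1 / (1 + K1/[H⁺] + K1K2/[H⁺]²) = 1 / (1 + 10^+1.84 + 10^+0.73)
   = 1 / (1 + 69.183 + 5.3703) = 1/75.553 = 0.01324
[CO2*] = α₀ × DIC = 0.01324 × 9.18 = 0.122 mmol/kg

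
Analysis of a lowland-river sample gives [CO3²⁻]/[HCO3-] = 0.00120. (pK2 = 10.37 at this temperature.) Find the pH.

From K2 = [H⁺][CO3²⁻]/[HCO3-]:  pH = pK2 + log₁₀([CO3²⁻]/[HCO3-])
log₁₀(0.00120) = -2.921
pH = 10.37 + (-2.921) = 7.45

pH = 7.45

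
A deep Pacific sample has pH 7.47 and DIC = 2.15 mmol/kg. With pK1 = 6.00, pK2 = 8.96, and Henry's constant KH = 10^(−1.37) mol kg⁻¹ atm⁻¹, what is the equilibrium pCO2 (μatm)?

pCO2 = 1600 μatm

α₀ = 1 / (1 + K1/[H⁺] + K1K2/[H⁺]²) = 1 / (1 + 10^+1.47 + 10^-0.02)
   = 1 / (1 + 29.512 + 0.95499) = 1/31.467 = 0.03178
[CO2*] = α₀ × DIC = 0.03178 × 2.15 = 0.06833 mmol/kg
pCO2 = [CO2*]/KH = 6.833×10^-5 / 4.266×10^-2 = 1600 μatm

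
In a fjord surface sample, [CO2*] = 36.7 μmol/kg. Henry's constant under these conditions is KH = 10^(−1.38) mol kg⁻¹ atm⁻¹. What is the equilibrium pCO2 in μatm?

pCO2 = 880 μatm

KH = 10^(−1.38) = 4.169×10^-2 mol kg⁻¹ atm⁻¹
pCO2 = [CO2*]/KH = 36.7×10^-6 / 4.169×10^-2 = 8.80×10^-4 atm = 880 μatm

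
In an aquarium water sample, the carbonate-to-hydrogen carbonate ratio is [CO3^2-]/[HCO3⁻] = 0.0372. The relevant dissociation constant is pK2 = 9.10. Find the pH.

pH = 7.67

From K2 = [H⁺][CO3^2-]/[HCO3⁻]:  pH = pK2 + log₁₀([CO3^2-]/[HCO3⁻])
log₁₀(0.0372) = -1.429
pH = 9.10 + (-1.429) = 7.67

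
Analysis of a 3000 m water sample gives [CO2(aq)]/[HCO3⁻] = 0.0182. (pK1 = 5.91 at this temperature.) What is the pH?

From K1 = [H⁺][HCO3⁻]/[CO2(aq)]:  pH = pK1 − log₁₀([CO2(aq)]/[HCO3⁻])
log₁₀(0.0182) = -1.740
pH = 5.91 − (-1.740) = 7.65

pH = 7.65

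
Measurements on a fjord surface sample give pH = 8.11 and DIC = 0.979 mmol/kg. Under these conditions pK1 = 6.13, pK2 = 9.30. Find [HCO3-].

α₁ = 1 / (1 + [H⁺]/K1 + K2/[H⁺]) = 1 / (1 + 10^-1.98 + 10^-1.19)
   = 1 / (1 + 0.010471 + 0.064565) = 1/1.0750 = 0.9302
[HCO3⁻] = α₁ × DIC = 0.9302 × 0.979 = 0.911 mmol/kg

[HCO3⁻] = 0.911 mmol/kg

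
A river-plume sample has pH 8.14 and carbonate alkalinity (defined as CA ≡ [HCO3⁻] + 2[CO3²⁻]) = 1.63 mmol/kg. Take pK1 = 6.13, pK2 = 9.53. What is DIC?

DIC = 1.58 mmol/kg

CA = [HCO3⁻] + 2[CO3²⁻] = (α₁ + 2α₂)·DIC
At pH 8.14: [H⁺]/K1 = 10^-2.01 = 0.0097724, K2/[H⁺] = 10^-1.39 = 0.040738
α₁ = 1/(1 + 0.0097724 + 0.040738) = 1/1.0505 = 0.9519; α₂ = α₁·K2/[H⁺] = 0.03878
α₁ + 2α₂ = 1.0295
DIC = CA / (α₁ + 2α₂) = 1.63 / 1.0295 = 1.58 mmol/kg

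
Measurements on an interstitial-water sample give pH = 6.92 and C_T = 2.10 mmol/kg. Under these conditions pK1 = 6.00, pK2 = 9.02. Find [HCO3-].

[HCO3⁻] = 1.86 mmol/kg

α₁ = 1 / (1 + [H⁺]/K1 + K2/[H⁺]) = 1 / (1 + 10^-0.92 + 10^-2.10)
   = 1 / (1 + 0.12023 + 0.0079433) = 1/1.1282 = 0.8864
[HCO3⁻] = α₁ × DIC = 0.8864 × 2.10 = 1.86 mmol/kg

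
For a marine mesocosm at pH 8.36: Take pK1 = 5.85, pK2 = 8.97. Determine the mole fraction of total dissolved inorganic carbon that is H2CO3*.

α₀ = 1 / (1 + K1/[H⁺] + K1K2/[H⁺]²) = 1 / (1 + 10^+2.51 + 10^+1.90)
   = 1 / (1 + 323.59 + 79.433) = 1/404.03 = 0.002475

α₀ = 0.00248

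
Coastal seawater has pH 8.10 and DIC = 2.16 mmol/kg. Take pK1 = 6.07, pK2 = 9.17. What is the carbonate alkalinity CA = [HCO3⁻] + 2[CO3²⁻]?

CA = [HCO3⁻] + 2[CO3²⁻] = (α₁ + 2α₂)·DIC
At pH 8.10: [H⁺]/K1 = 10^-2.03 = 0.0093325, K2/[H⁺] = 10^-1.07 = 0.085114
α₁ = 1/(1 + 0.0093325 + 0.085114) = 1/1.0944 = 0.9137; α₂ = α₁·K2/[H⁺] = 0.07777
α₁ + 2α₂ = 1.0692
CA = 1.0692 × 2.16 = 2.31 mmol/kg

CA = 2.31 mmol/kg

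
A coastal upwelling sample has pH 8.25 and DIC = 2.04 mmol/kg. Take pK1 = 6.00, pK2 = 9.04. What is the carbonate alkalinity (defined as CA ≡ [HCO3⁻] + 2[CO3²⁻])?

CA = [HCO3⁻] + 2[CO3²⁻] = (α₁ + 2α₂)·DIC
At pH 8.25: [H⁺]/K1 = 10^-2.25 = 0.0056234, K2/[H⁺] = 10^-0.79 = 0.16218
α₁ = 1/(1 + 0.0056234 + 0.16218) = 1/1.1678 = 0.8563; α₂ = α₁·K2/[H⁺] = 0.1389
α₁ + 2α₂ = 1.1341
CA = 1.1341 × 2.04 = 2.31 mmol/kg

CA = 2.31 mmol/kg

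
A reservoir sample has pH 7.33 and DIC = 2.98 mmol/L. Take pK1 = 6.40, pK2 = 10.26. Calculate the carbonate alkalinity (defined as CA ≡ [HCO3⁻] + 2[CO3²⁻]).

CA = [HCO3⁻] + 2[CO3²⁻] = (α₁ + 2α₂)·DIC
At pH 7.33: [H⁺]/K1 = 10^-0.93 = 0.11749, K2/[H⁺] = 10^-2.93 = 0.0011749
α₁ = 1/(1 + 0.11749 + 0.0011749) = 1/1.1187 = 0.8939; α₂ = α₁·K2/[H⁺] = 0.001050
α₁ + 2α₂ = 0.8960
CA = 0.8960 × 2.98 = 2.67 mmol/L

CA = 2.67 mmol/L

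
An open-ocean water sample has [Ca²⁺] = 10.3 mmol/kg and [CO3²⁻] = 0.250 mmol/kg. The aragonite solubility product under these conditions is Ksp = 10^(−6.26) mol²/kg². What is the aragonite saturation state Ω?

Ksp = 10^(−6.26) = 5.495×10^-7
Ω = [Ca²⁺][CO3²⁻]/Ksp = (10.3×10^-3)(0.250×10^-3) / 5.495×10^-7 = 4.69

Ω = 4.69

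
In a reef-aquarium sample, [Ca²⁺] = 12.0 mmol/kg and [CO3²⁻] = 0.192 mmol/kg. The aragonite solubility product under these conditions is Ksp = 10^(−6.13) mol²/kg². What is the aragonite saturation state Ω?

Ksp = 10^(−6.13) = 7.413×10^-7
Ω = [Ca²⁺][CO3²⁻]/Ksp = (12.0×10^-3)(0.192×10^-3) / 7.413×10^-7 = 3.11

Ω = 3.11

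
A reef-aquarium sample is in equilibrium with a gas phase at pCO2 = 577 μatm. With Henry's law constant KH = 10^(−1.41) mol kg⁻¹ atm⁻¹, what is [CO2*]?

KH = 10^(−1.41) = 3.890×10^-2 mol kg⁻¹ atm⁻¹
[CO2*] = KH · pCO2 = 3.890×10^-2 × 577×10^-6 atm = 2.24×10^-5 mol/kg

[CO2*] = 22.4 μmol/kg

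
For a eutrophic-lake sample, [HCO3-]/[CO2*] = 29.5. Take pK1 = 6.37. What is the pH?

pH = 7.84

From K1 = [H⁺][HCO3-]/[CO2*]:  pH = pK1 + log₁₀([HCO3-]/[CO2*])
log₁₀(29.5) = +1.470
pH = 6.37 + (+1.470) = 7.84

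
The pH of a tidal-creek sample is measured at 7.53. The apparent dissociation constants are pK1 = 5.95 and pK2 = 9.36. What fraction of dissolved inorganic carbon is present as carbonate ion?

α₂ = 1 / (1 + [H⁺]/K2 + [H⁺]²/(K1K2)) = 1 / (1 + 10^+1.83 + 10^+0.25)
   = 1 / (1 + 67.608 + 1.7783) = 1/70.387 = 0.01421

α₂ = 0.0142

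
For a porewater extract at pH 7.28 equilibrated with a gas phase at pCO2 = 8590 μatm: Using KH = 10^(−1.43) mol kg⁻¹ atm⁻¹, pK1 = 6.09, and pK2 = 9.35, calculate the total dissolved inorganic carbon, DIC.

[CO2*] = KH · pCO2 = 10^(−1.43) × 8590×10^-6 = 3.191×10^-4 mol/kg
α₀ = 1/(1 + K1/[H⁺] + K1K2/[H⁺]²) = 1/(1 + 10^+1.19 + 10^-0.88) = 0.06017
DIC = [CO2*]/α₀ = 3.191×10^-4 / 0.06017 = 5.30 mmol/kg

DIC = 5.30 mmol/kg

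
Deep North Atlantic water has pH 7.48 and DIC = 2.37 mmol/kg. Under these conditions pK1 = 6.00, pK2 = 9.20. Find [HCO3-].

α₁ = 1 / (1 + [H⁺]/K1 + K2/[H⁺]) = 1 / (1 + 10^-1.48 + 10^-1.72)
   = 1 / (1 + 0.033113 + 0.019055) = 1/1.0522 = 0.9504
[HCO3⁻] = α₁ × DIC = 0.9504 × 2.37 = 2.25 mmol/kg

[HCO3⁻] = 2.25 mmol/kg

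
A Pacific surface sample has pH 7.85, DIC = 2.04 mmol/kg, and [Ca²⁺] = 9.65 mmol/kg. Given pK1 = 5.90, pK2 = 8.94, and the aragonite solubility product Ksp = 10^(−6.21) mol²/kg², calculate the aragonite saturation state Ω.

Ω = 2.38

α₂ = 1 / (1 + [H⁺]/K2 + [H⁺]²/(K1K2)) = 1 / (1 + 10^+1.09 + 10^-0.86)
   = 1 / (1 + 12.303 + 0.13804) = 1/13.441 = 0.07440
[CO3²⁻] = α₂ × DIC = 0.07440 × 2.04 = 0.1518 mmol/kg
Ksp = 10^(−6.21) = 6.166×10^-7
Ω = [Ca²⁺][CO3²⁻]/Ksp = (9.65×10^-3)(1.518×10^-4) / 6.166×10^-7 = 2.38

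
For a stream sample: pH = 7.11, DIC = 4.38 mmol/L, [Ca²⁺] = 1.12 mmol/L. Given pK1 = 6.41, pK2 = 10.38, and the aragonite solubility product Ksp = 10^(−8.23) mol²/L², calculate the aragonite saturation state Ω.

α₂ = 1 / (1 + [H⁺]/K2 + [H⁺]²/(K1K2)) = 1 / (1 + 10^+3.27 + 10^+2.57)
   = 1 / (1 + 1862.1 + 371.54) = 1/2234.6 = 0.0004475
[CO3²⁻] = α₂ × DIC = 0.0004475 × 4.38 = 0.001960 mmol/L = 1.960 μmol/L
Ksp = 10^(−8.23) = 5.888×10^-9
Ω = [Ca²⁺][CO3²⁻]/Ksp = (1.12×10^-3)(1.960×10^-6) / 5.888×10^-9 = 0.373

Ω = 0.373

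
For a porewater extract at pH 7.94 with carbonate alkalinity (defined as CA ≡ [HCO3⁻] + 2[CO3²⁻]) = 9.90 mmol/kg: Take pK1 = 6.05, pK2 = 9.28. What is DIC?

CA = [HCO3⁻] + 2[CO3²⁻] = (α₁ + 2α₂)·DIC
At pH 7.94: [H⁺]/K1 = 10^-1.89 = 0.012882, K2/[H⁺] = 10^-1.34 = 0.045709
α₁ = 1/(1 + 0.012882 + 0.045709) = 1/1.0586 = 0.9447; α₂ = α₁·K2/[H⁺] = 0.04318
α₁ + 2α₂ = 1.0310
DIC = CA / (α₁ + 2α₂) = 9.90 / 1.0310 = 9.60 mmol/kg

DIC = 9.60 mmol/kg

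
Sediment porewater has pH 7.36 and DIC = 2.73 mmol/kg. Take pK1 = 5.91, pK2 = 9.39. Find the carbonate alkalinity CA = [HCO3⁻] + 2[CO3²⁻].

CA = 2.66 mmol/kg

CA = [HCO3⁻] + 2[CO3²⁻] = (α₁ + 2α₂)·DIC
At pH 7.36: [H⁺]/K1 = 10^-1.45 = 0.035481, K2/[H⁺] = 10^-2.03 = 0.0093325
α₁ = 1/(1 + 0.035481 + 0.0093325) = 1/1.0448 = 0.9571; α₂ = α₁·K2/[H⁺] = 0.008932
α₁ + 2α₂ = 0.9750
CA = 0.9750 × 2.73 = 2.66 mmol/kg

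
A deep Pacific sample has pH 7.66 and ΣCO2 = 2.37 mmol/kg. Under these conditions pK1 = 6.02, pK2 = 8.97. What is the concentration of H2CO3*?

α₀ = 1 / (1 + K1/[H⁺] + K1K2/[H⁺]²) = 1 / (1 + 10^+1.64 + 10^+0.33)
   = 1 / (1 + 43.652 + 2.1380) = 1/46.790 = 0.02137
[CO2*] = α₀ × DIC = 0.02137 × 2.37 = 0.0507 mmol/kg

[CO2*] = 0.0507 mmol/kg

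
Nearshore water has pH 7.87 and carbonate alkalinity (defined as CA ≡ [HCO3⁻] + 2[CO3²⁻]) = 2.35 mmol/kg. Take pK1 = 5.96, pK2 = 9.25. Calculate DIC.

DIC = 2.29 mmol/kg

CA = [HCO3⁻] + 2[CO3²⁻] = (α₁ + 2α₂)·DIC
At pH 7.87: [H⁺]/K1 = 10^-1.91 = 0.012303, K2/[H⁺] = 10^-1.38 = 0.041687
α₁ = 1/(1 + 0.012303 + 0.041687) = 1/1.0540 = 0.9488; α₂ = α₁·K2/[H⁺] = 0.03955
α₁ + 2α₂ = 1.0279
DIC = CA / (α₁ + 2α₂) = 2.35 / 1.0279 = 2.29 mmol/kg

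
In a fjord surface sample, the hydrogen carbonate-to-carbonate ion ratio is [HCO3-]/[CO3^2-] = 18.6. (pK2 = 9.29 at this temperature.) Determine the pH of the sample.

From K2 = [H⁺][CO3^2-]/[HCO3-]:  pH = pK2 − log₁₀([HCO3-]/[CO3^2-])
log₁₀(18.6) = +1.270
pH = 9.29 − (+1.270) = 8.02

pH = 8.02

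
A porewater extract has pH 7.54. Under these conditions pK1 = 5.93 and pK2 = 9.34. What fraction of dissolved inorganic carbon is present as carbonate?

α₂ = 1 / (1 + [H⁺]/K2 + [H⁺]²/(K1K2)) = 1 / (1 + 10^+1.80 + 10^+0.19)
   = 1 / (1 + 63.096 + 1.5488) = 1/65.645 = 0.01523

α₂ = 0.0152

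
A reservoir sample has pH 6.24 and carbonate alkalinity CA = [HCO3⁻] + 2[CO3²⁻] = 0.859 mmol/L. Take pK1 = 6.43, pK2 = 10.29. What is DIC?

CA = [HCO3⁻] + 2[CO3²⁻] = (α₁ + 2α₂)·DIC
At pH 6.24: [H⁺]/K1 = 10^0.19 = 1.5488, K2/[H⁺] = 10^-4.05 = 8.9125×10^-5
α₁ = 1/(1 + 1.5488 + 8.9125×10^-5) = 1/2.5489 = 0.3923; α₂ = α₁·K2/[H⁺] = 3.497×10^-5
α₁ + 2α₂ = 0.3924
DIC = CA / (α₁ + 2α₂) = 0.859 / 0.3924 = 2.19 mmol/L

DIC = 2.19 mmol/L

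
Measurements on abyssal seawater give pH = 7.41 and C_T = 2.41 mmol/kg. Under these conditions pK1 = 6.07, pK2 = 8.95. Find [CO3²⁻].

α₂ = 1 / (1 + [H⁺]/K2 + [H⁺]²/(K1K2)) = 1 / (1 + 10^+1.54 + 10^+0.20)
   = 1 / (1 + 34.674 + 1.5849) = 1/37.259 = 0.02684
[CO3²⁻] = α₂ × DIC = 0.02684 × 2.41 = 0.0647 mmol/kg

[CO3²⁻] = 0.0647 mmol/kg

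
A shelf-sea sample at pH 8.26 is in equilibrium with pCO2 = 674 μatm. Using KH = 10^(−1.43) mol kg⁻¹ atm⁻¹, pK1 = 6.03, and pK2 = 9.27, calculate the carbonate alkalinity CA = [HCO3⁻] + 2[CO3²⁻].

CA = 5.08 mmol/kg

[CO2*] = KH · pCO2 = 10^(−1.43) × 674×10^-6 = 2.504×10^-5 mol/kg
α₀ = 1/(1 + K1/[H⁺] + K1K2/[H⁺]²) = 1/(1 + 10^+2.23 + 10^+1.22) = 0.005336
DIC = [CO2*]/α₀ = 2.504×10^-5 / 0.005336 = 4.693 mmol/kg
CA = (α₁ + 2α₂)·DIC = (0.9061 + 2×0.08855) × 4.693 = 5.08 mmol/kg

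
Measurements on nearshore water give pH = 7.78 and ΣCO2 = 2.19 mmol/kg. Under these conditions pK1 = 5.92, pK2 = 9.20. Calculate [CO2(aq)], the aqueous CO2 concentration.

[CO2*] = 0.0287 mmol/kg

α₀ = 1 / (1 + K1/[H⁺] + K1K2/[H⁺]²) = 1 / (1 + 10^+1.86 + 10^+0.44)
   = 1 / (1 + 72.444 + 2.7542) = 1/76.198 = 0.01312
[CO2*] = α₀ × DIC = 0.01312 × 2.19 = 0.0287 mmol/kg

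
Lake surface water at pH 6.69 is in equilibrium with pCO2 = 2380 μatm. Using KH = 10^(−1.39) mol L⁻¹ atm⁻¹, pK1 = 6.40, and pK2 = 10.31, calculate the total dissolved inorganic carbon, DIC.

DIC = 0.286 mmol/L

[CO2*] = KH · pCO2 = 10^(−1.39) × 2380×10^-6 = 9.696×10^-5 mol/L
α₀ = 1/(1 + K1/[H⁺] + K1K2/[H⁺]²) = 1/(1 + 10^+0.29 + 10^-3.33) = 0.3389
DIC = [CO2*]/α₀ = 9.696×10^-5 / 0.3389 = 0.286 mmol/L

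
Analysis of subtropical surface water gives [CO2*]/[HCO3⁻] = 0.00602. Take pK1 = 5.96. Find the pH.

From K1 = [H⁺][HCO3⁻]/[CO2*]:  pH = pK1 − log₁₀([CO2*]/[HCO3⁻])
log₁₀(0.00602) = -2.220
pH = 5.96 − (-2.220) = 8.18

pH = 8.18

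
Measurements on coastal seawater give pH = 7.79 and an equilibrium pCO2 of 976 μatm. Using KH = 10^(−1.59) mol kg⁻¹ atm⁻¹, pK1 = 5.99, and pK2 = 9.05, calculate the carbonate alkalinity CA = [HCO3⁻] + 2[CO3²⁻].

CA = 1.76 mmol/kg

[CO2*] = KH · pCO2 = 10^(−1.59) × 976×10^-6 = 2.509×10^-5 mol/kg
α₀ = 1/(1 + K1/[H⁺] + K1K2/[H⁺]²) = 1/(1 + 10^+1.80 + 10^+0.54) = 0.01480
DIC = [CO2*]/α₀ = 2.509×10^-5 / 0.01480 = 1.695 mmol/kg
CA = (α₁ + 2α₂)·DIC = (0.9339 + 2×0.05132) × 1.695 = 1.76 mmol/kg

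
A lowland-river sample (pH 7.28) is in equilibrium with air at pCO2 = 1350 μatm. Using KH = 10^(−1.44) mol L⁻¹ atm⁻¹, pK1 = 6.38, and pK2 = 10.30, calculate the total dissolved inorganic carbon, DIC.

[CO2*] = KH · pCO2 = 10^(−1.44) × 1350×10^-6 = 4.902×10^-5 mol/L
α₀ = 1/(1 + K1/[H⁺] + K1K2/[H⁺]²) = 1/(1 + 10^+0.90 + 10^-2.12) = 0.1117
DIC = [CO2*]/α₀ = 4.902×10^-5 / 0.1117 = 0.439 mmol/L

DIC = 0.439 mmol/L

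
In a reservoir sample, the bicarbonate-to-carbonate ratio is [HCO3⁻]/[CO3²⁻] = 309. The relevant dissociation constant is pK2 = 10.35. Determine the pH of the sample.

pH = 7.86

From K2 = [H⁺][CO3²⁻]/[HCO3⁻]:  pH = pK2 − log₁₀([HCO3⁻]/[CO3²⁻])
log₁₀(309) = +2.490
pH = 10.35 − (+2.490) = 7.86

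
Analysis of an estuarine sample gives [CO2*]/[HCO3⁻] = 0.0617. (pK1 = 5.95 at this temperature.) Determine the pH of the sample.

From K1 = [H⁺][HCO3⁻]/[CO2*]:  pH = pK1 − log₁₀([CO2*]/[HCO3⁻])
log₁₀(0.0617) = -1.210
pH = 5.95 − (-1.210) = 7.16

pH = 7.16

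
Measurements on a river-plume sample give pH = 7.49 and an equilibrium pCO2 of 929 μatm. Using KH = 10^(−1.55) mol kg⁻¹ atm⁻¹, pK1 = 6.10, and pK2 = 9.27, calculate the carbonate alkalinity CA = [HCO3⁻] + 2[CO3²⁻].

[CO2*] = KH · pCO2 = 10^(−1.55) × 929×10^-6 = 2.618×10^-5 mol/kg
α₀ = 1/(1 + K1/[H⁺] + K1K2/[H⁺]²) = 1/(1 + 10^+1.39 + 10^-0.39) = 0.03853
DIC = [CO2*]/α₀ = 2.618×10^-5 / 0.03853 = 0.6796 mmol/kg
CA = (α₁ + 2α₂)·DIC = (0.9458 + 2×0.01570) × 0.6796 = 0.664 mmol/kg

CA = 0.664 mmol/kg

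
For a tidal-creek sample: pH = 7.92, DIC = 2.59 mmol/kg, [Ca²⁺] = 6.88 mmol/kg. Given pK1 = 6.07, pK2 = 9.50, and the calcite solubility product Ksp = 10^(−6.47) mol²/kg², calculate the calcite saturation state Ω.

α₂ = 1 / (1 + [H⁺]/K2 + [H⁺]²/(K1K2)) = 1 / (1 + 10^+1.58 + 10^-0.27)
   = 1 / (1 + 38.019 + 0.53703) = 1/39.556 = 0.02528
[CO3²⁻] = α₂ × DIC = 0.02528 × 2.59 = 0.06548 mmol/kg
Ksp = 10^(−6.47) = 3.388×10^-7
Ω = [Ca²⁺][CO3²⁻]/Ksp = (6.88×10^-3)(6.548×10^-5) / 3.388×10^-7 = 1.33

Ω = 1.33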